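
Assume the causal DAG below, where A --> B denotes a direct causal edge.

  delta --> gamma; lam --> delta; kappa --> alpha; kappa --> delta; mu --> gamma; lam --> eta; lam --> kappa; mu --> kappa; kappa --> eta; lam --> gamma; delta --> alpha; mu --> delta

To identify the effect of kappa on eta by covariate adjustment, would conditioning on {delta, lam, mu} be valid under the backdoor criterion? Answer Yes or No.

No

Backdoor paths from kappa to eta (paths whose first edge points into kappa):
  P1: kappa <- lam -> eta
  P2: kappa <- mu -> delta <- lam -> eta
  P3: kappa <- mu -> delta -> gamma <- lam -> eta
  P4: kappa <- mu -> gamma <- lam -> eta
  P5: kappa <- mu -> gamma <- delta <- lam -> eta
Condition 1 (no descendant of kappa in the set): FAILS — delta is a descendant of kappa.
Condition 2 (every backdoor path blocked by {delta, lam, mu}):
  P1: blocked at fork node lam ∈ conditioning set.
  P2: blocked at fork node mu ∈ conditioning set.
  P3: blocked at fork node mu ∈ conditioning set.
  P4: blocked at fork node mu ∈ conditioning set.
  P5: blocked at fork node mu ∈ conditioning set.
{delta, lam, mu} does not satisfy the backdoor criterion.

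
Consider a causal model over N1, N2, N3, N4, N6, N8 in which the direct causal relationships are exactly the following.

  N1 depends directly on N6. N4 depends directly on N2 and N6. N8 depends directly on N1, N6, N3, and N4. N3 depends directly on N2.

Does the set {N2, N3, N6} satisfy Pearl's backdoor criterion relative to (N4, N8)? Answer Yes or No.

Backdoor paths from N4 to N8 (paths whose first edge points into N4):
  P1: N4 <- N6 -> N1 -> N8
  P2: N4 <- N6 -> N8
  P3: N4 <- N2 -> N3 -> N8
Condition 1 (no descendant of N4 in the set): holds — descendants of N4 are {N8}; none are in {N2, N3, N6}.
Condition 2 (every backdoor path blocked by {N2, N3, N6}):
  P1: blocked at fork node N6 ∈ conditioning set.
  P2: blocked at fork node N6 ∈ conditioning set.
  P3: blocked at fork node N2 ∈ conditioning set.
{N2, N3, N6} satisfies the backdoor criterion.

Yes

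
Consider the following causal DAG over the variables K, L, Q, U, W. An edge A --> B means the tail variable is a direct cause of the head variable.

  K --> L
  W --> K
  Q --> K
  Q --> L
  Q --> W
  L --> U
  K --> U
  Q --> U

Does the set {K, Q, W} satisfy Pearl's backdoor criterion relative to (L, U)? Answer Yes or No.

Backdoor paths from L to U (paths whose first edge points into L):
  P1: L <- Q -> W -> K -> U
  P2: L <- Q -> K -> U
  P3: L <- Q -> U
  P4: L <- K <- Q -> U
  P5: L <- K <- W <- Q -> U
  P6: L <- K -> U
Condition 1 (no descendant of L in the set): holds — descendants of L are {U}; none are in {K, Q, W}.
Condition 2 (every backdoor path blocked by {K, Q, W}):
  P1: blocked at fork node Q ∈ conditioning set.
  P2: blocked at fork node Q ∈ conditioning set.
  P3: blocked at fork node Q ∈ conditioning set.
  P4: blocked at chain node K ∈ conditioning set.
  P5: blocked at chain node K ∈ conditioning set.
  P6: blocked at fork node K ∈ conditioning set.
{K, Q, W} satisfies the backdoor criterion.

Yes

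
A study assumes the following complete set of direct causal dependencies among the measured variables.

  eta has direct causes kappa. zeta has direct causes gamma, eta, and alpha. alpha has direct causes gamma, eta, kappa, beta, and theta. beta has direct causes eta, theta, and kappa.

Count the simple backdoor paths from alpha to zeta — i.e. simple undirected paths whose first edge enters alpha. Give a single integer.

A backdoor path from alpha to zeta is any simple undirected path whose first edge points into alpha (i.e. leaves alpha via a parent).
Parents of alpha: {beta, eta, gamma, kappa, theta}.
Enumerating:
  P1: alpha <- kappa -> eta -> zeta
  P2: alpha <- kappa -> beta <- eta -> zeta
  P3: alpha <- gamma -> zeta
  P4: alpha <- theta -> beta <- kappa -> eta -> zeta
  P5: alpha <- theta -> beta <- eta -> zeta
  P6: alpha <- eta -> zeta
  P7: alpha <- beta <- kappa -> eta -> zeta
  P8: alpha <- beta <- eta -> zeta
That exhausts the simple backdoor paths. Count: 8.

8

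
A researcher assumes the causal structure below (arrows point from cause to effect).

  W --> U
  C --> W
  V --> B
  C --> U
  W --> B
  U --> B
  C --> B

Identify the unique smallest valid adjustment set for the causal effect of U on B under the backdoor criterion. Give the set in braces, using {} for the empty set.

{C, W}

Variables eligible for adjustment (non-descendants of U, excluding U and B): {C, V, W}.
Backdoor paths from U to B:
  P1: U <- C -> W -> B
  P2: U <- C -> B
  P3: U <- W <- C -> B
  P4: U <- W -> B
The empty set is not sufficient: P1 (U <- C -> W -> B) has no collider blocking it and no conditioned non-collider, so it is open.
Try {C, W}:
  P1: blocked at fork node C ∈ conditioning set.
  P2: blocked at fork node C ∈ conditioning set.
  P3: blocked at chain node W ∈ conditioning set.
  P4: blocked at fork node W ∈ conditioning set.
{C, W} contains no descendant of U and blocks every backdoor path.
Every element of {C, W} is needed (dropping C leaves P2 open; dropping W leaves P4 open), so no proper subset is valid.
Among all size-2 subsets of the eligible variables, only {C, W} blocks every backdoor path, so it is the unique smallest valid adjustment set.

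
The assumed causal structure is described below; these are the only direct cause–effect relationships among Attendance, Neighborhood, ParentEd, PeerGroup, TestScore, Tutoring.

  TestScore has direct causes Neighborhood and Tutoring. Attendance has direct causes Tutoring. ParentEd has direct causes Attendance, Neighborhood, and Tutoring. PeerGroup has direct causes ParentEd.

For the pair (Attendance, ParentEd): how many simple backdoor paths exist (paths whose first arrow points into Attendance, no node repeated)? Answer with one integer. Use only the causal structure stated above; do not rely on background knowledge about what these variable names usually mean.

2

A backdoor path from Attendance to ParentEd is any simple undirected path whose first edge points into Attendance (i.e. leaves Attendance via a parent).
Parents of Attendance: {Tutoring}.
Enumerating:
  P1: Attendance <- Tutoring -> TestScore <- Neighborhood -> ParentEd
  P2: Attendance <- Tutoring -> ParentEd
That exhausts the simple backdoor paths. Count: 2.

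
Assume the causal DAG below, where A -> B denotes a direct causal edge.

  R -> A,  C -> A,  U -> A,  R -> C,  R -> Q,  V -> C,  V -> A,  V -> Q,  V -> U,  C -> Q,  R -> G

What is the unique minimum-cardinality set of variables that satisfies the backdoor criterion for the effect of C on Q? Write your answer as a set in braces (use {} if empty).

Variables eligible for adjustment (non-descendants of C, excluding C and Q): {G, R, U, V}.
Backdoor paths from C to Q:
  P1: C <- V -> U -> A <- R -> Q
  P2: C <- V -> Q
  P3: C <- V -> A <- R -> Q
  P4: C <- R -> Q
  P5: C <- R -> A <- V -> Q
  P6: C <- R -> A <- U <- V -> Q
The empty set is not sufficient: P2 (C <- V -> Q) has no collider blocking it and no conditioned non-collider, so it is open.
Try {R, V}:
  P1: blocked at fork node V ∈ conditioning set.
  P2: blocked at fork node V ∈ conditioning set.
  P3: blocked at fork node V ∈ conditioning set.
  P4: blocked at fork node R ∈ conditioning set.
  P5: blocked at fork node R ∈ conditioning set.
  P6: blocked at fork node R ∈ conditioning set.
{R, V} contains no descendant of C and blocks every backdoor path.
Every element of {R, V} is needed (dropping R leaves P4 open; dropping V leaves P2 open), so no proper subset is valid.
Among all size-2 subsets of the eligible variables, only {R, V} blocks every backdoor path, so it is the unique smallest valid adjustment set.

{R, V}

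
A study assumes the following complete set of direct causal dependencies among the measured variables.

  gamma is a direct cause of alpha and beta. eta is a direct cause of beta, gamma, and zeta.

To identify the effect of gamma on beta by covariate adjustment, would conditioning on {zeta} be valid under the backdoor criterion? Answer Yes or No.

No

Backdoor paths from gamma to beta (paths whose first edge points into gamma):
  P1: gamma <- eta -> beta
Condition 1 (no descendant of gamma in the set): holds — descendants of gamma are {alpha, beta}; none are in {zeta}.
Condition 2 (every backdoor path blocked by {zeta}):
  P1: open — no interior node is in the conditioning set.
{zeta} does not satisfy the backdoor criterion.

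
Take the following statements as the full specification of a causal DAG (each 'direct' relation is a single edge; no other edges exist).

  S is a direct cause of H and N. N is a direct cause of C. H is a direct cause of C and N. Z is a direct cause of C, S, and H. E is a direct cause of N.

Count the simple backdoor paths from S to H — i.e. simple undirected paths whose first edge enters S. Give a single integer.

A backdoor path from S to H is any simple undirected path whose first edge points into S (i.e. leaves S via a parent).
Parents of S: {Z}.
Enumerating:
  P1: S <- Z -> H
  P2: S <- Z -> C <- H
  P3: S <- Z -> C <- N <- H
That exhausts the simple backdoor paths. Count: 3.

3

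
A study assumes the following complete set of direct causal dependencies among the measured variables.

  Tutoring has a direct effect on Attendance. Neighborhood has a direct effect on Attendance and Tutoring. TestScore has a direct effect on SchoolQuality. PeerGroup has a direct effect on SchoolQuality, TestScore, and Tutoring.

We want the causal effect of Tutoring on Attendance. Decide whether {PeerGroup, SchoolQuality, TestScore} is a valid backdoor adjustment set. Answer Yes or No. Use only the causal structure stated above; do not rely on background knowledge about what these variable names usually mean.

Backdoor paths from Tutoring to Attendance (paths whose first edge points into Tutoring):
  P1: Tutoring <- Neighborhood -> Attendance
Condition 1 (no descendant of Tutoring in the set): holds — descendants of Tutoring are {Attendance}; none are in {PeerGroup, SchoolQuality, TestScore}.
Condition 2 (every backdoor path blocked by {PeerGroup, SchoolQuality, TestScore}):
  P1: open — no interior node is in the conditioning set.
{PeerGroup, SchoolQuality, TestScore} does not satisfy the backdoor criterion.

No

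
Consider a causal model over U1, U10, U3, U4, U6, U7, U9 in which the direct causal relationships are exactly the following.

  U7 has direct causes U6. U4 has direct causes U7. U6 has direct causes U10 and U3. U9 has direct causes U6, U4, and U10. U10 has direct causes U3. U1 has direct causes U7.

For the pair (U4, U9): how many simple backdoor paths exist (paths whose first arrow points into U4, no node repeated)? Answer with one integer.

A backdoor path from U4 to U9 is any simple undirected path whose first edge points into U4 (i.e. leaves U4 via a parent).
Parents of U4: {U7}.
Enumerating:
  P1: U4 <- U7 <- U6 <- U3 -> U10 -> U9
  P2: U4 <- U7 <- U6 <- U10 -> U9
  P3: U4 <- U7 <- U6 -> U9
That exhausts the simple backdoor paths. Count: 3.

3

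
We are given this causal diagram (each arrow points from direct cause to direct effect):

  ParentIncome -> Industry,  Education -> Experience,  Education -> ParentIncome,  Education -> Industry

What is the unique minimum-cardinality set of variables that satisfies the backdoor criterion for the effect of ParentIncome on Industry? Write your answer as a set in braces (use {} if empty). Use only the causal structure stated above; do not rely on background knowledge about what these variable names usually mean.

Variables eligible for adjustment (non-descendants of ParentIncome, excluding ParentIncome and Industry): {Education, Experience}.
Backdoor paths from ParentIncome to Industry:
  P1: ParentIncome <- Education -> Industry
The empty set is not sufficient: P1 (ParentIncome <- Education -> Industry) has no collider blocking it and no conditioned non-collider, so it is open.
Try {Education}:
  P1: blocked at fork node Education ∈ conditioning set.
{Education} contains no descendant of ParentIncome and blocks every backdoor path.
No other singleton works — e.g. {Experience} leaves P1 open — so {Education} is the unique smallest valid adjustment set.

{Education}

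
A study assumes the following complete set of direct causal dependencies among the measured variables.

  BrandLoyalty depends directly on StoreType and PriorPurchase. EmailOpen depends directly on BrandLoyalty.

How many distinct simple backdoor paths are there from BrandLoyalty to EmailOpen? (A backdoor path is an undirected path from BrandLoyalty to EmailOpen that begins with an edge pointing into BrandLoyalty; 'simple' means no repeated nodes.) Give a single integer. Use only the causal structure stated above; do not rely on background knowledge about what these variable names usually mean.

0

A backdoor path from BrandLoyalty to EmailOpen is any simple undirected path whose first edge points into BrandLoyalty (i.e. leaves BrandLoyalty via a parent).
Parents of BrandLoyalty: {PriorPurchase, StoreType}.
No simple path from any parent of BrandLoyalty reaches EmailOpen without revisiting BrandLoyalty, so there are no backdoor paths.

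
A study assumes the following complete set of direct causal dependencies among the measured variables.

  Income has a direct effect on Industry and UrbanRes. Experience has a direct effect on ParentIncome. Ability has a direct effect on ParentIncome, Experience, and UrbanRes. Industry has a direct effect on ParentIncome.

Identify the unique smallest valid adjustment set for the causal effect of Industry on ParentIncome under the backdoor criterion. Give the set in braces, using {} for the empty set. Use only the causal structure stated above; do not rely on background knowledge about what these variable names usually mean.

{}

Variables eligible for adjustment (non-descendants of Industry, excluding Industry and ParentIncome): {Ability, Experience, Income, UrbanRes}.
Backdoor paths from Industry to ParentIncome:
  P1: Industry <- Income -> UrbanRes <- Ability -> Experience -> ParentIncome
  P2: Industry <- Income -> UrbanRes <- Ability -> ParentIncome
Each backdoor path contains an unconditioned collider, so every path is already blocked with the empty conditioning set:
  P1: blocked at collider UrbanRes (neither it nor any descendant is in the conditioning set).
  P2: blocked at collider UrbanRes (neither it nor any descendant is in the conditioning set).
The empty set is therefore the unique smallest valid set.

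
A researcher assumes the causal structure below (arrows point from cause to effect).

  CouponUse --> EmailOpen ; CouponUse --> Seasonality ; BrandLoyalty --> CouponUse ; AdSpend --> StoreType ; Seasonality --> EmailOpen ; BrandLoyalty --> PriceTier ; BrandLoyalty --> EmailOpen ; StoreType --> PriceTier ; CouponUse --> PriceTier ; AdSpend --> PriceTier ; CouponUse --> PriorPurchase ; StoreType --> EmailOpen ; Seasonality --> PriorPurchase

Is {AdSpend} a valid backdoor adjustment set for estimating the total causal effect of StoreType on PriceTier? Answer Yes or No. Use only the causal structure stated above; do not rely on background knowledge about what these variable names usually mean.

Backdoor paths from StoreType to PriceTier (paths whose first edge points into StoreType):
  P1: StoreType <- AdSpend -> PriceTier
Condition 1 (no descendant of StoreType in the set): holds — descendants of StoreType are {EmailOpen, PriceTier}; none are in {AdSpend}.
Condition 2 (every backdoor path blocked by {AdSpend}):
  P1: blocked at fork node AdSpend ∈ conditioning set.
{AdSpend} satisfies the backdoor criterion.

Yes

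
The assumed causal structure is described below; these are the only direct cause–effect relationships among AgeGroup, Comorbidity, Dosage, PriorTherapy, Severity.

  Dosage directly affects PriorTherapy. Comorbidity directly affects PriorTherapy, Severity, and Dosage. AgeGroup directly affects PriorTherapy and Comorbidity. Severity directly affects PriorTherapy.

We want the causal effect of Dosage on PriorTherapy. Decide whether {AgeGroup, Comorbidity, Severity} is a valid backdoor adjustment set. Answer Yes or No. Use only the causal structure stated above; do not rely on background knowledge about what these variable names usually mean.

Backdoor paths from Dosage to PriorTherapy (paths whose first edge points into Dosage):
  P1: Dosage <- Comorbidity <- AgeGroup -> PriorTherapy
  P2: Dosage <- Comorbidity -> Severity -> PriorTherapy
  P3: Dosage <- Comorbidity -> PriorTherapy
Condition 1 (no descendant of Dosage in the set): holds — descendants of Dosage are {PriorTherapy}; none are in {AgeGroup, Comorbidity, Severity}.
Condition 2 (every backdoor path blocked by {AgeGroup, Comorbidity, Severity}):
  P1: blocked at chain node Comorbidity ∈ conditioning set.
  P2: blocked at fork node Comorbidity ∈ conditioning set.
  P3: blocked at fork node Comorbidity ∈ conditioning set.
{AgeGroup, Comorbidity, Severity} satisfies the backdoor criterion.

Yes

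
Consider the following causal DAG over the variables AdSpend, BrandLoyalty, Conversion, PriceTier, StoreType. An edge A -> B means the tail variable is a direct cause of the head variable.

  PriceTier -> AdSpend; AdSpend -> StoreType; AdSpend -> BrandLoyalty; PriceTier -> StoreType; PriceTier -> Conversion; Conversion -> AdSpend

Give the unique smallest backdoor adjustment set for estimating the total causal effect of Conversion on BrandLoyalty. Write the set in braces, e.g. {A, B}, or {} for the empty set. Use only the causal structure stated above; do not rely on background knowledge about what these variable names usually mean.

{PriceTier}

Variables eligible for adjustment (non-descendants of Conversion, excluding Conversion and BrandLoyalty): {PriceTier}.
Backdoor paths from Conversion to BrandLoyalty:
  P1: Conversion <- PriceTier -> AdSpend -> BrandLoyalty
  P2: Conversion <- PriceTier -> StoreType <- AdSpend -> BrandLoyalty
The empty set is not sufficient: P1 (Conversion <- PriceTier -> AdSpend -> BrandLoyalty) has no collider blocking it and no conditioned non-collider, so it is open.
Try {PriceTier}:
  P1: blocked at fork node PriceTier ∈ conditioning set.
  P2: blocked at fork node PriceTier ∈ conditioning set.
{PriceTier} contains no descendant of Conversion and blocks every backdoor path.
{PriceTier} is the unique smallest valid adjustment set.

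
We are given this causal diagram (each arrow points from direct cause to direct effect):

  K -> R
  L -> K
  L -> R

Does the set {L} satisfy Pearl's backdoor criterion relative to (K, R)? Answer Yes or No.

Backdoor paths from K to R (paths whose first edge points into K):
  P1: K <- L -> R
Condition 1 (no descendant of K in the set): holds — descendants of K are {R}; none are in {L}.
Condition 2 (every backdoor path blocked by {L}):
  P1: blocked at fork node L ∈ conditioning set.
{L} satisfies the backdoor criterion.

Yes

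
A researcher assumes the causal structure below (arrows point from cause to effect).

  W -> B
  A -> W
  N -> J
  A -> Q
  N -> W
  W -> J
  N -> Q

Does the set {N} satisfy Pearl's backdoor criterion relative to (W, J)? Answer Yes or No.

Yes

Backdoor paths from W to J (paths whose first edge points into W):
  P1: W <- N -> J
  P2: W <- A -> Q <- N -> J
Condition 1 (no descendant of W in the set): holds — descendants of W are {B, J}; none are in {N}.
Condition 2 (every backdoor path blocked by {N}):
  P1: blocked at fork node N ∈ conditioning set.
  P2: blocked at collider Q (neither it nor any descendant is in the conditioning set).
{N} satisfies the backdoor criterion.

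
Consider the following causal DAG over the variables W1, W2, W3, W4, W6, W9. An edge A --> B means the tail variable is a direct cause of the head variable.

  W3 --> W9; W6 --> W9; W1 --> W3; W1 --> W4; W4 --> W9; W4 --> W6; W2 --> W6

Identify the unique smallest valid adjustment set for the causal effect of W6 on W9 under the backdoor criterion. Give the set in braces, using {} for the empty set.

{W4}

Variables eligible for adjustment (non-descendants of W6, excluding W6 and W9): {W1, W2, W3, W4}.
Backdoor paths from W6 to W9:
  P1: W6 <- W4 <- W1 -> W3 -> W9
  P2: W6 <- W4 -> W9
The empty set is not sufficient: P1 (W6 <- W4 <- W1 -> W3 -> W9) has no collider blocking it and no conditioned non-collider, so it is open.
Try {W4}:
  P1: blocked at chain node W4 ∈ conditioning set.
  P2: blocked at fork node W4 ∈ conditioning set.
{W4} contains no descendant of W6 and blocks every backdoor path.
No other singleton works — e.g. {W1} leaves P2 open — so {W4} is the unique smallest valid adjustment set.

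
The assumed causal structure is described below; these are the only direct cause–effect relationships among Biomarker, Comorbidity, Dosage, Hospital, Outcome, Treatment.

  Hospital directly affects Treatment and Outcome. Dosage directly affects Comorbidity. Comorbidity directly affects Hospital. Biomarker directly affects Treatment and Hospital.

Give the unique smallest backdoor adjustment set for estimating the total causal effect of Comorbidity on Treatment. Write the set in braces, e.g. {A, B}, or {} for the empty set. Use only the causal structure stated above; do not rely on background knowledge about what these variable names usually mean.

{}

Variables eligible for adjustment (non-descendants of Comorbidity, excluding Comorbidity and Treatment): {Biomarker, Dosage}.
Backdoor paths from Comorbidity to Treatment:
  (none)
With no backdoor paths the empty set already satisfies the criterion, and it is trivially minimal.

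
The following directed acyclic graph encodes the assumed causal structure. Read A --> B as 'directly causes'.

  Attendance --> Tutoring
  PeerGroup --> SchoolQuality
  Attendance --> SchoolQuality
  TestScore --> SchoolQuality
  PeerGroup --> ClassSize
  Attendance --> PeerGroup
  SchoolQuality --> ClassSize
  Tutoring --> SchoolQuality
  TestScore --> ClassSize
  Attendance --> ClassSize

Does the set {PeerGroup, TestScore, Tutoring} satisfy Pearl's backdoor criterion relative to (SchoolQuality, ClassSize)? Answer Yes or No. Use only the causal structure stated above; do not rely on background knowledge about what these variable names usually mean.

No

Backdoor paths from SchoolQuality to ClassSize (paths whose first edge points into SchoolQuality):
  P1: SchoolQuality <- Attendance -> PeerGroup -> ClassSize
  P2: SchoolQuality <- Attendance -> ClassSize
  P3: SchoolQuality <- TestScore -> ClassSize
  P4: SchoolQuality <- PeerGroup <- Attendance -> ClassSize
  P5: SchoolQuality <- PeerGroup -> ClassSize
  P6: SchoolQuality <- Tutoring <- Attendance -> PeerGroup -> ClassSize
  P7: SchoolQuality <- Tutoring <- Attendance -> ClassSize
Condition 1 (no descendant of SchoolQuality in the set): holds — descendants of SchoolQuality are {ClassSize}; none are in {PeerGroup, TestScore, Tutoring}.
Condition 2 (every backdoor path blocked by {PeerGroup, TestScore, Tutoring}):
  P1: blocked at chain node PeerGroup ∈ conditioning set.
  P2: open — no interior node is in the conditioning set.
  P3: blocked at fork node TestScore ∈ conditioning set.
  P4: blocked at chain node PeerGroup ∈ conditioning set.
  P5: blocked at fork node PeerGroup ∈ conditioning set.
  P6: blocked at chain node Tutoring ∈ conditioning set.
  P7: blocked at chain node Tutoring ∈ conditioning set.
{PeerGroup, TestScore, Tutoring} does not satisfy the backdoor criterion.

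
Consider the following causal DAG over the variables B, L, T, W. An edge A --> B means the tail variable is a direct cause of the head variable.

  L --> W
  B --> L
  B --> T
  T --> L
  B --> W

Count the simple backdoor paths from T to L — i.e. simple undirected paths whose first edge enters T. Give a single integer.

A backdoor path from T to L is any simple undirected path whose first edge points into T (i.e. leaves T via a parent).
Parents of T: {B}.
Enumerating:
  P1: T <- B -> L
  P2: T <- B -> W <- L
That exhausts the simple backdoor paths. Count: 2.

2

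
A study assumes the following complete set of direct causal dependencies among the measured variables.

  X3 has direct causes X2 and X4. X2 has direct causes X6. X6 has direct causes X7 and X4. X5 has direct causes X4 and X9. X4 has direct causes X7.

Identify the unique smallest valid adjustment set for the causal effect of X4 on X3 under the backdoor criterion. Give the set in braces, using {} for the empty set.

{X7}

Variables eligible for adjustment (non-descendants of X4, excluding X4 and X3): {X7, X9}.
Backdoor paths from X4 to X3:
  P1: X4 <- X7 -> X6 -> X2 -> X3
The empty set is not sufficient: P1 (X4 <- X7 -> X6 -> X2 -> X3) has no collider blocking it and no conditioned non-collider, so it is open.
Try {X7}:
  P1: blocked at fork node X7 ∈ conditioning set.
{X7} contains no descendant of X4 and blocks every backdoor path.
No other singleton works — e.g. {X9} leaves P1 open — so {X7} is the unique smallest valid adjustment set.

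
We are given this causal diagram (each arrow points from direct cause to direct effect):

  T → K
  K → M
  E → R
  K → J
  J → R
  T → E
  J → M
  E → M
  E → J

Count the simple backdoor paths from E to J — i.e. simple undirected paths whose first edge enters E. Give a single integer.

2

A backdoor path from E to J is any simple undirected path whose first edge points into E (i.e. leaves E via a parent).
Parents of E: {T}.
Enumerating:
  P1: E <- T -> K -> J
  P2: E <- T -> K -> M <- J
That exhausts the simple backdoor paths. Count: 2.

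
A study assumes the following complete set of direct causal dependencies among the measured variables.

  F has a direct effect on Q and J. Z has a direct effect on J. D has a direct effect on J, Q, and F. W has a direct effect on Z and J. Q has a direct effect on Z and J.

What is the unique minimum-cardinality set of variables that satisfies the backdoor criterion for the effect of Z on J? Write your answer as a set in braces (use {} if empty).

Variables eligible for adjustment (non-descendants of Z, excluding Z and J): {D, F, Q, W}.
Backdoor paths from Z to J:
  P1: Z <- W -> J
  P2: Z <- Q <- D -> F -> J
  P3: Z <- Q <- D -> J
  P4: Z <- Q <- F <- D -> J
  P5: Z <- Q <- F -> J
  P6: Z <- Q -> J
The empty set is not sufficient: P1 (Z <- W -> J) has no collider blocking it and no conditioned non-collider, so it is open.
Try {Q, W}:
  P1: blocked at fork node W ∈ conditioning set.
  P2: blocked at chain node Q ∈ conditioning set.
  P3: blocked at chain node Q ∈ conditioning set.
  P4: blocked at chain node Q ∈ conditioning set.
  P5: blocked at chain node Q ∈ conditioning set.
  P6: blocked at fork node Q ∈ conditioning set.
{Q, W} contains no descendant of Z and blocks every backdoor path.
Every element of {Q, W} is needed (dropping Q leaves P2 open; dropping W leaves P1 open), so no proper subset is valid.
Among all size-2 subsets of the eligible variables, only {Q, W} blocks every backdoor path, so it is the unique smallest valid adjustment set.

{Q, W}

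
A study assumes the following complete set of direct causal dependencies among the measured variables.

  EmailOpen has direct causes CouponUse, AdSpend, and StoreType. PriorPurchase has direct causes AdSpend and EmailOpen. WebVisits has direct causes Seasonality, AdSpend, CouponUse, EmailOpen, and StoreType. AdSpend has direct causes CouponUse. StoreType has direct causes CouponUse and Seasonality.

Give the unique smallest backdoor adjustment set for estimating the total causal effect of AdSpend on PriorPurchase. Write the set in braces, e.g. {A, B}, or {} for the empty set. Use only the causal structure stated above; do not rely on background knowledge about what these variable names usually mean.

Variables eligible for adjustment (non-descendants of AdSpend, excluding AdSpend and PriorPurchase): {CouponUse, Seasonality, StoreType}.
Backdoor paths from AdSpend to PriorPurchase:
  P1: AdSpend <- CouponUse -> StoreType <- Seasonality -> WebVisits <- EmailOpen -> PriorPurchase
  P2: AdSpend <- CouponUse -> StoreType -> EmailOpen -> PriorPurchase
  P3: AdSpend <- CouponUse -> StoreType -> WebVisits <- EmailOpen -> PriorPurchase
  P4: AdSpend <- CouponUse -> EmailOpen -> PriorPurchase
  P5: AdSpend <- CouponUse -> WebVisits <- Seasonality -> StoreType -> EmailOpen -> PriorPurchase
  P6: AdSpend <- CouponUse -> WebVisits <- StoreType -> EmailOpen -> PriorPurchase
  P7: AdSpend <- CouponUse -> WebVisits <- EmailOpen -> PriorPurchase
The empty set is not sufficient: P2 (AdSpend <- CouponUse -> StoreType -> EmailOpen -> PriorPurchase) has no collider blocking it and no conditioned non-collider, so it is open.
Try {CouponUse}:
  P1: blocked at fork node CouponUse ∈ conditioning set.
  P2: blocked at fork node CouponUse ∈ conditioning set.
  P3: blocked at fork node CouponUse ∈ conditioning set.
  P4: blocked at fork node CouponUse ∈ conditioning set.
  P5: blocked at fork node CouponUse ∈ conditioning set.
  P6: blocked at fork node CouponUse ∈ conditioning set.
  P7: blocked at fork node CouponUse ∈ conditioning set.
{CouponUse} contains no descendant of AdSpend and blocks every backdoor path.
No other singleton works — e.g. {Seasonality} leaves P2 open — so {CouponUse} is the unique smallest valid adjustment set.

{CouponUse}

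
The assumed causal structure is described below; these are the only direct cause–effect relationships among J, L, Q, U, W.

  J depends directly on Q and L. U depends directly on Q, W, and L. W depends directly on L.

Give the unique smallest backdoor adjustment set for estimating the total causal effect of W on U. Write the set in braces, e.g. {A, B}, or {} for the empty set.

{L}

Variables eligible for adjustment (non-descendants of W, excluding W and U): {J, L, Q}.
Backdoor paths from W to U:
  P1: W <- L -> J <- Q -> U
  P2: W <- L -> U
The empty set is not sufficient: P2 (W <- L -> U) has no collider blocking it and no conditioned non-collider, so it is open.
Try {L}:
  P1: blocked at fork node L ∈ conditioning set.
  P2: blocked at fork node L ∈ conditioning set.
{L} contains no descendant of W and blocks every backdoor path.
No other singleton works — e.g. {Q} leaves P2 open — so {L} is the unique smallest valid adjustment set.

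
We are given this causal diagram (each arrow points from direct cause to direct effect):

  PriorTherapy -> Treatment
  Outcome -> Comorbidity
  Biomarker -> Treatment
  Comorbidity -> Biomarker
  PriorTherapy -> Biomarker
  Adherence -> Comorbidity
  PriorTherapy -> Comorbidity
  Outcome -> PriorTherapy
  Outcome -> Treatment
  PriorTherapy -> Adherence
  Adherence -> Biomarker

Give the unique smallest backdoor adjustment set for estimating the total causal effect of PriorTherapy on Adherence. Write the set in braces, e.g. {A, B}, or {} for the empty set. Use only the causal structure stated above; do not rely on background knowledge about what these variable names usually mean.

{}

Variables eligible for adjustment (non-descendants of PriorTherapy, excluding PriorTherapy and Adherence): {Outcome}.
Backdoor paths from PriorTherapy to Adherence:
  P1: PriorTherapy <- Outcome -> Comorbidity <- Adherence
  P2: PriorTherapy <- Outcome -> Comorbidity -> Biomarker <- Adherence
  P3: PriorTherapy <- Outcome -> Treatment <- Biomarker <- Adherence
  P4: PriorTherapy <- Outcome -> Treatment <- Biomarker <- Comorbidity <- Adherence
Each backdoor path contains an unconditioned collider, so every path is already blocked with the empty conditioning set:
  P1: blocked at collider Comorbidity (neither it nor any descendant is in the conditioning set).
  P2: blocked at collider Biomarker (neither it nor any descendant is in the conditioning set).
  P3: blocked at collider Treatment (neither it nor any descendant is in the conditioning set).
  P4: blocked at collider Treatment (neither it nor any descendant is in the conditioning set).
The empty set is therefore the unique smallest valid set.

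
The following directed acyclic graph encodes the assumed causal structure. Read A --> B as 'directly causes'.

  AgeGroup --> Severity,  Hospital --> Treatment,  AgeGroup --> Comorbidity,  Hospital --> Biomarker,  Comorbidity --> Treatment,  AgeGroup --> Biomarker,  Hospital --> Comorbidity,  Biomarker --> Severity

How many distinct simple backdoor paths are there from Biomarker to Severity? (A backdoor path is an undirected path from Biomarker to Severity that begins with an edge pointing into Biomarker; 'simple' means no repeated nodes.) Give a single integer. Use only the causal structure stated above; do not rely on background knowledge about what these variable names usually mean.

3

A backdoor path from Biomarker to Severity is any simple undirected path whose first edge points into Biomarker (i.e. leaves Biomarker via a parent).
Parents of Biomarker: {AgeGroup, Hospital}.
Enumerating:
  P1: Biomarker <- AgeGroup -> Severity
  P2: Biomarker <- Hospital -> Comorbidity <- AgeGroup -> Severity
  P3: Biomarker <- Hospital -> Treatment <- Comorbidity <- AgeGroup -> Severity
That exhausts the simple backdoor paths. Count: 3.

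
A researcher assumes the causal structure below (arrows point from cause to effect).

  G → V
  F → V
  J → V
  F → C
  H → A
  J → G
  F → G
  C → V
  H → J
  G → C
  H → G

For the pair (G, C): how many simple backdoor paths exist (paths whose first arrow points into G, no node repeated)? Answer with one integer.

A backdoor path from G to C is any simple undirected path whose first edge points into G (i.e. leaves G via a parent).
Parents of G: {F, H, J}.
Enumerating:
  P1: G <- H -> J -> V <- F -> C
  P2: G <- H -> J -> V <- C
  P3: G <- F -> C
  P4: G <- F -> V <- C
  P5: G <- J -> V <- F -> C
  P6: G <- J -> V <- C
That exhausts the simple backdoor paths. Count: 6.

6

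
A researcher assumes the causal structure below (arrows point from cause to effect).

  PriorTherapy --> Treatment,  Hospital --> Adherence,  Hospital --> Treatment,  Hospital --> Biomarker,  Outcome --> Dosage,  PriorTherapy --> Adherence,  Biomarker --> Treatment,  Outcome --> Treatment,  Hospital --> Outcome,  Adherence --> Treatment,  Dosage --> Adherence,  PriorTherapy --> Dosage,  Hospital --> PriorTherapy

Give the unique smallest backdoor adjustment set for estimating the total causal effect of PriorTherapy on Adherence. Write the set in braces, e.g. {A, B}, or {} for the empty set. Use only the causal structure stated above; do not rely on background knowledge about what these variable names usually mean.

Variables eligible for adjustment (non-descendants of PriorTherapy, excluding PriorTherapy and Adherence): {Biomarker, Hospital, Outcome}.
Backdoor paths from PriorTherapy to Adherence:
  P1: PriorTherapy <- Hospital -> Outcome -> Dosage -> Adherence
  P2: PriorTherapy <- Hospital -> Outcome -> Treatment <- Adherence
  P3: PriorTherapy <- Hospital -> Adherence
  P4: PriorTherapy <- Hospital -> Biomarker -> Treatment <- Outcome -> Dosage -> Adherence
  P5: PriorTherapy <- Hospital -> Biomarker -> Treatment <- Adherence
  P6: PriorTherapy <- Hospital -> Treatment <- Outcome -> Dosage -> Adherence
  P7: PriorTherapy <- Hospital -> Treatment <- Adherence
The empty set is not sufficient: P1 (PriorTherapy <- Hospital -> Outcome -> Dosage -> Adherence) has no collider blocking it and no conditioned non-collider, so it is open.
Try {Hospital}:
  P1: blocked at fork node Hospital ∈ conditioning set.
  P2: blocked at fork node Hospital ∈ conditioning set.
  P3: blocked at fork node Hospital ∈ conditioning set.
  P4: blocked at fork node Hospital ∈ conditioning set.
  P5: blocked at fork node Hospital ∈ conditioning set.
  P6: blocked at fork node Hospital ∈ conditioning set.
  P7: blocked at fork node Hospital ∈ conditioning set.
{Hospital} contains no descendant of PriorTherapy and blocks every backdoor path.
No other singleton works — e.g. {Outcome} leaves P3 open — so {Hospital} is the unique smallest valid adjustment set.

{Hospital}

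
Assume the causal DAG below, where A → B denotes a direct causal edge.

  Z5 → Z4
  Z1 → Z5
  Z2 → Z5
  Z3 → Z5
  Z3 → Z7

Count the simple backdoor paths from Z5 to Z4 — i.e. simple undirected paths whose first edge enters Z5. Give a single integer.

0

A backdoor path from Z5 to Z4 is any simple undirected path whose first edge points into Z5 (i.e. leaves Z5 via a parent).
Parents of Z5: {Z1, Z2, Z3}.
No simple path from any parent of Z5 reaches Z4 without revisiting Z5, so there are no backdoor paths.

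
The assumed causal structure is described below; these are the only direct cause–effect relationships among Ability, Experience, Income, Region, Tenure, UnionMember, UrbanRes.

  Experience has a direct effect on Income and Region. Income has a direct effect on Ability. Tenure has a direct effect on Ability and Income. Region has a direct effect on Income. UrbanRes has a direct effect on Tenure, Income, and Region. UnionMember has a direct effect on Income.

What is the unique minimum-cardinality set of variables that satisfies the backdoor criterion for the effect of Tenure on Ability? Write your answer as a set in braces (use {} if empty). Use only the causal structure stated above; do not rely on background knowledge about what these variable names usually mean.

Variables eligible for adjustment (non-descendants of Tenure, excluding Tenure and Ability): {Experience, Region, UnionMember, UrbanRes}.
Backdoor paths from Tenure to Ability:
  P1: Tenure <- UrbanRes -> Region <- Experience -> Income -> Ability
  P2: Tenure <- UrbanRes -> Region -> Income -> Ability
  P3: Tenure <- UrbanRes -> Income -> Ability
The empty set is not sufficient: P2 (Tenure <- UrbanRes -> Region -> Income -> Ability) has no collider blocking it and no conditioned non-collider, so it is open.
Try {UrbanRes}:
  P1: blocked at fork node UrbanRes ∈ conditioning set.
  P2: blocked at fork node UrbanRes ∈ conditioning set.
  P3: blocked at fork node UrbanRes ∈ conditioning set.
{UrbanRes} contains no descendant of Tenure and blocks every backdoor path.
No other singleton works — e.g. {Experience} leaves P2 open — so {UrbanRes} is the unique smallest valid adjustment set.

{UrbanRes}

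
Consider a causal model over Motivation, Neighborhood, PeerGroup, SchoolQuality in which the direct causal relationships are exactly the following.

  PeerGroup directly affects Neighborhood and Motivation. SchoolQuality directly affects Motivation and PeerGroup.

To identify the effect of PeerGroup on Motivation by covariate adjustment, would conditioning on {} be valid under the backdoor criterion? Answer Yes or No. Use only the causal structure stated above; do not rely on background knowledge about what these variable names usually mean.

Backdoor paths from PeerGroup to Motivation (paths whose first edge points into PeerGroup):
  P1: PeerGroup <- SchoolQuality -> Motivation
Condition 1 (no descendant of PeerGroup in the set): holds — descendants of PeerGroup are {Motivation, Neighborhood}; none are in {}.
Condition 2 (every backdoor path blocked by {}):
  P1: open — no interior node is in the conditioning set.
{} does not satisfy the backdoor criterion.

No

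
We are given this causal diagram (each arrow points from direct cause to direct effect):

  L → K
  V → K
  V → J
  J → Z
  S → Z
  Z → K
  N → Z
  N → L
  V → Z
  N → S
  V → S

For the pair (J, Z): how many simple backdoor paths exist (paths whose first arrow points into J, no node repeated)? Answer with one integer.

A backdoor path from J to Z is any simple undirected path whose first edge points into J (i.e. leaves J via a parent).
Parents of J: {V}.
Enumerating:
  P1: J <- V -> S <- N -> L -> K <- Z
  P2: J <- V -> S <- N -> Z
  P3: J <- V -> S -> Z
  P4: J <- V -> Z
  P5: J <- V -> K <- L <- N -> S -> Z
  P6: J <- V -> K <- L <- N -> Z
  P7: J <- V -> K <- Z
That exhausts the simple backdoor paths. Count: 7.

7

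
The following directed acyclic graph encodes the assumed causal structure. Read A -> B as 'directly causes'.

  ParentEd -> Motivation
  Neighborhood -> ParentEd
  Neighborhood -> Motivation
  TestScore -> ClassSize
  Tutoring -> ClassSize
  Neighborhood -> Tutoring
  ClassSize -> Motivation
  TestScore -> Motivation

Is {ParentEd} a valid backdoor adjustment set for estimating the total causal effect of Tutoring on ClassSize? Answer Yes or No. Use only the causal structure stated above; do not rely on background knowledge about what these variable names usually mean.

Backdoor paths from Tutoring to ClassSize (paths whose first edge points into Tutoring):
  P1: Tutoring <- Neighborhood -> ParentEd -> Motivation <- TestScore -> ClassSize
  P2: Tutoring <- Neighborhood -> ParentEd -> Motivation <- ClassSize
  P3: Tutoring <- Neighborhood -> Motivation <- TestScore -> ClassSize
  P4: Tutoring <- Neighborhood -> Motivation <- ClassSize
Condition 1 (no descendant of Tutoring in the set): holds — descendants of Tutoring are {ClassSize, Motivation}; none are in {ParentEd}.
Condition 2 (every backdoor path blocked by {ParentEd}):
  P1: blocked at chain node ParentEd ∈ conditioning set.
  P2: blocked at chain node ParentEd ∈ conditioning set.
  P3: blocked at collider Motivation (neither it nor any descendant is in the conditioning set).
  P4: blocked at collider Motivation (neither it nor any descendant is in the conditioning set).
{ParentEd} satisfies the backdoor criterion.

Yes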